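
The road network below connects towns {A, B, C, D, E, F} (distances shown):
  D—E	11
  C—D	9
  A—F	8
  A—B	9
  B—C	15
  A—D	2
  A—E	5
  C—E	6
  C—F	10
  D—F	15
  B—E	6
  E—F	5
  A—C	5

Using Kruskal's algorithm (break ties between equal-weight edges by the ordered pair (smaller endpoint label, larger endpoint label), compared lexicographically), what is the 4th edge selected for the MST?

Kruskal: consider edges lightest-first.
A—D (2): add — endpoints in different components.
A—C (5): add — endpoints in different components.
A—E (5): add — endpoints in different components.
E—F (5): add — endpoints in different components.
B—E (6): add — endpoints in different components.
The 4th edge added is E—F.

E-F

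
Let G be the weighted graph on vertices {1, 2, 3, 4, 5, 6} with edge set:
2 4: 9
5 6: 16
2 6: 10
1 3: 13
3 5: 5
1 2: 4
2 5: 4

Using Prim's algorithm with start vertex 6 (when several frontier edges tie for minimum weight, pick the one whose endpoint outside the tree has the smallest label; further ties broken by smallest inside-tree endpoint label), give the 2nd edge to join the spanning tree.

1-2

Prim, starting at 6.
Step 1: frontier [2 6 10, 5 6 16] → take 2 6 (10); add 2.
Step 2: frontier [1 2 4, 2 5 4, 2 4 9, 5 6 16] → take 1 2 (4); add 1.
Step 3: frontier [1 3 13, 2 5 4, 2 4 9, 5 6 16] → take 2 5 (4); add 5.
Step 4: frontier [1 3 13, 2 4 9, 3 5 5] → take 3 5 (5); add 3.
Step 5: frontier [2 4 9] → take 2 4 (9); add 4.
The 2nd edge added is 1 2.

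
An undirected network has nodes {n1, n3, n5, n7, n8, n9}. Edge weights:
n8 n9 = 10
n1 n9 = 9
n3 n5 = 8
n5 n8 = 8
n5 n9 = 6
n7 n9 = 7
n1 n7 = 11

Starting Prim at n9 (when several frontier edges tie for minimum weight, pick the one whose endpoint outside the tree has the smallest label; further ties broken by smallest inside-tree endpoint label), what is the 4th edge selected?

Prim's algorithm from n9:
Step 1: cheapest edge leaving the tree is n5 n9 (6); add n5.
Step 2: cheapest edge leaving the tree is n7 n9 (7); add n7.
Step 3: cheapest edge leaving the tree is n3 n5 (8); add n3.
Step 4: cheapest edge leaving the tree is n5 n8 (8); add n8.
Step 5: cheapest edge leaving the tree is n1 n9 (9); add n1.
The 4th edge added is n5 n8.

n5-n8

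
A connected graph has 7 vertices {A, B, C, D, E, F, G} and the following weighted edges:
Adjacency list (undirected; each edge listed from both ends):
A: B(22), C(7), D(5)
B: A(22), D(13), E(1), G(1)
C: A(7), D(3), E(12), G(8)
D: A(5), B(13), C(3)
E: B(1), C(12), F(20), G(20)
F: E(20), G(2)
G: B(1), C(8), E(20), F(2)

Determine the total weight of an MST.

Grow the tree from A using Prim:
Step 1: cheapest edge leaving the tree is A D (5); add D.
Step 2: cheapest edge leaving the tree is C D (3); add C.
Step 3: cheapest edge leaving the tree is C G (8); add G.
Step 4: cheapest edge leaving the tree is B G (1); add B.
Step 5: cheapest edge leaving the tree is B E (1); add E.
Step 6: cheapest edge leaving the tree is F G (2); add F.
MST edges: A D, C D, C G, B G, B E, F G; total weight 5+3+8+1+1+2 = 20.

20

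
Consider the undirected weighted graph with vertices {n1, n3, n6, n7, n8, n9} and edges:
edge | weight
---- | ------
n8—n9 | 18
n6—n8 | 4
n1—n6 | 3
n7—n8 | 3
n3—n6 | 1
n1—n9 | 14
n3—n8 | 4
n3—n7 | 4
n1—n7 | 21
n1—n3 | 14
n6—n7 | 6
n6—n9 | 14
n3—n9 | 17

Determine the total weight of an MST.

25

Sort edges by weight, then run Kruskal:
n3—n6 (1): add — endpoints in different components.
n1—n6 (3): add — endpoints in different components.
n7—n8 (3): add — endpoints in different components.
n3—n7 (4): add — endpoints in different components.
n3—n8 (4): skip — n3 and n8 already connected.
n6—n8 (4): skip — n6 and n8 already connected.
n6—n7 (6): skip — n6 and n7 already connected.
n1—n3 (14): skip — n1 and n3 already connected.
n1—n9 (14): add — endpoints in different components.
MST edges: n3—n6, n1—n6, n7—n8, n3—n7, n1—n9; total weight 1+3+3+4+14 = 25.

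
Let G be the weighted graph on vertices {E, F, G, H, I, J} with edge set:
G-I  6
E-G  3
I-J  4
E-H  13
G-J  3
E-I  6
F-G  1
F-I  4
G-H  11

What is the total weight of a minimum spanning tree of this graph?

Prim's algorithm from I:
Step 1: frontier [F-I 4, I-J 4, E-I 6, G-I 6] → take F-I (4); add F.
Step 2: frontier [F-G 1, I-J 4, E-I 6, G-I 6] → take F-G (1); add G.
Step 3: frontier [E-G 3, G-J 3, G-H 11, I-J 4, E-I 6] → take E-G (3); add E.
Step 4: frontier [E-H 13, G-J 3, G-H 11, I-J 4] → take G-J (3); add J.
Step 5: frontier [E-H 13, G-H 11] → take G-H (11); add H.
MST edges: F-I, F-G, E-G, G-J, G-H; total weight 4+1+3+3+11 = 22.

22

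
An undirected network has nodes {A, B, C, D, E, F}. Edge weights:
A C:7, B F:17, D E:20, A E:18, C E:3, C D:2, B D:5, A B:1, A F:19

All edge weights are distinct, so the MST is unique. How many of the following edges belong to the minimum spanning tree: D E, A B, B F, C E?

Sort edges by weight, then run Kruskal:
A B (1): add. Components now {A,B} {C} {D} {E} {F}
C D (2): add. Components now {A,B} {C,D} {E} {F}
C E (3): add. Components now {A,B} {C,D,E} {F}
B D (5): add. Components now {A,B,C,D,E} {F}
A C (7): skip — A and C already connected.
B F (17): add. Components now {A,B,C,D,E,F}
MST edge set: {A B, C D, C E, B D, B F}.
Of the listed edges, {A B, B F, C E} are in the MST → 3.

3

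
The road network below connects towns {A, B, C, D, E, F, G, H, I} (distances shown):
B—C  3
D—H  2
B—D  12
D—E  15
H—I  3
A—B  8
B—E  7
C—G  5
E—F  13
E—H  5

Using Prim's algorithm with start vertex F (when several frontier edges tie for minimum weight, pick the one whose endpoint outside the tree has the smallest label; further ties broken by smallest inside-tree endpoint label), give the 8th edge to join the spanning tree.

A-B

Grow the tree from F using Prim:
Step 1: cheapest edge leaving the tree is E—F (13); add E.
Step 2: cheapest edge leaving the tree is E—H (5); add H.
Step 3: cheapest edge leaving the tree is D—H (2); add D.
Step 4: cheapest edge leaving the tree is H—I (3); add I.
Step 5: cheapest edge leaving the tree is B—E (7); add B.
Step 6: cheapest edge leaving the tree is B—C (3); add C.
Step 7: cheapest edge leaving the tree is C—G (5); add G.
Step 8: cheapest edge leaving the tree is A—B (8); add A.
The 8th edge added is A—B.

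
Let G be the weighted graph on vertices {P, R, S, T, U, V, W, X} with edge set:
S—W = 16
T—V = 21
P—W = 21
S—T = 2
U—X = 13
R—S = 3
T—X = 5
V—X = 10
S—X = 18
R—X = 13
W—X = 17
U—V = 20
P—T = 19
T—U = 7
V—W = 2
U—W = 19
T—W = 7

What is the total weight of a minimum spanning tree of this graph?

45

Prim, starting at T.
Step 1: cheapest edge leaving the tree is S—T (2); add S.
Step 2: cheapest edge leaving the tree is R—S (3); add R.
Step 3: cheapest edge leaving the tree is T—X (5); add X.
Step 4: cheapest edge leaving the tree is T—U (7); add U.
Step 5: cheapest edge leaving the tree is T—W (7); add W.
Step 6: cheapest edge leaving the tree is V—W (2); add V.
Step 7: cheapest edge leaving the tree is P—T (19); add P.
MST edges: S—T, R—S, T—X, T—U, T—W, V—W, P—T; total weight 2+3+5+7+7+2+19 = 45.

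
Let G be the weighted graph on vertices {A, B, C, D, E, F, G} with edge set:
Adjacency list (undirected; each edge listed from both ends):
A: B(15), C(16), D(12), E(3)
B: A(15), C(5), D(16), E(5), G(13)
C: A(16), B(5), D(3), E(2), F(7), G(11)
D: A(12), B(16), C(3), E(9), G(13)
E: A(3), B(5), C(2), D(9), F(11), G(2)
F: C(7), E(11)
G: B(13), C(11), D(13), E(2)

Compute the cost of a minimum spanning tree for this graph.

22

Prim, starting at F.
Step 1: cheapest edge leaving the tree is C F (7); add C.
Step 2: cheapest edge leaving the tree is C E (2); add E.
Step 3: cheapest edge leaving the tree is E G (2); add G.
Step 4: cheapest edge leaving the tree is A E (3); add A.
Step 5: cheapest edge leaving the tree is C D (3); add D.
Step 6: cheapest edge leaving the tree is B C (5); add B.
MST edges: C F, C E, E G, A E, C D, B C; total weight 7+2+2+3+3+5 = 22.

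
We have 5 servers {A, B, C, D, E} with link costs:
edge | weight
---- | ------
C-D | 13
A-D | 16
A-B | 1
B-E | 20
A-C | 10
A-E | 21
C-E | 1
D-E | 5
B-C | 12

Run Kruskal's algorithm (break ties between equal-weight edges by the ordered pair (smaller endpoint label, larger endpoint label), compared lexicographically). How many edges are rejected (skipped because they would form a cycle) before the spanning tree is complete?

Kruskal's algorithm — process edges by increasing weight (ties by edge label):
A-B (1): add. Components now {A,B} {C} {D} {E}
C-E (1): add. Components now {A,B} {C,E} {D}
D-E (5): add. Components now {A,B} {C,D,E}
A-C (10): add. Components now {A,B,C,D,E}
Edges rejected before the tree was complete: 0.

0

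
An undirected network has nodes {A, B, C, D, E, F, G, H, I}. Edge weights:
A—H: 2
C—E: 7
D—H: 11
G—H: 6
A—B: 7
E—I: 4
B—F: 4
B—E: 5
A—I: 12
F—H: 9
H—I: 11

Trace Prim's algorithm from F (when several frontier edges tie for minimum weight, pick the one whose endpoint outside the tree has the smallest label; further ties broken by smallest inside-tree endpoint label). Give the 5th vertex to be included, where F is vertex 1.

A

Grow the tree from F using Prim:
Step 1: frontier [B—F 4, F—H 9] → take B—F (4); add B.
Step 2: frontier [B—E 5, A—B 7, F—H 9] → take B—E (5); add E.
Step 3: frontier [A—B 7, E—I 4, C—E 7, F—H 9] → take E—I (4); add I.
Step 4: frontier [A—B 7, C—E 7, F—H 9, H—I 11, A—I 12] → take A—B (7); add A.
Step 5: frontier [A—H 2, C—E 7, F—H 9, H—I 11] → take A—H (2); add H.
Step 6: frontier [C—E 7, G—H 6, D—H 11] → take G—H (6); add G.
Step 7: frontier [C—E 7, D—H 11] → take C—E (7); add C.
Step 8: frontier [D—H 11] → take D—H (11); add D.
Vertex order: F, B, E, I, A, H, G, C, D. The 5th vertex is A.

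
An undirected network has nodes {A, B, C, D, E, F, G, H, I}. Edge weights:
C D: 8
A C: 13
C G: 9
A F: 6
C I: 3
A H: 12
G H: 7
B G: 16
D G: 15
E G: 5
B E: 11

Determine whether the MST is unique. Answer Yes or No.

Kruskal: consider edges lightest-first.
C I (3): add — endpoints in different components.
E G (5): add — endpoints in different components.
A F (6): add — endpoints in different components.
G H (7): add — endpoints in different components.
C D (8): add — endpoints in different components.
C G (9): add — endpoints in different components.
B E (11): add — endpoints in different components.
A H (12): add — endpoints in different components.
Every non-tree edge has weight strictly greater than the heaviest edge on the tree path between its endpoints, so the MST is unique.

Yes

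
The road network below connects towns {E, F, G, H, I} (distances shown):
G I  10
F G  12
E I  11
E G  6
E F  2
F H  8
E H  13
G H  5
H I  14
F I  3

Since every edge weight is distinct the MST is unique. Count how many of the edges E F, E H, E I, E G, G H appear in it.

3

Sort edges by weight, then run Kruskal:
E F (2): add — endpoints in different components.
F I (3): add — endpoints in different components.
G H (5): add — endpoints in different components.
E G (6): add — endpoints in different components.
MST edge set: {E F, F I, G H, E G}.
Of the listed edges, {E F, E G, G H} are in the MST → 3.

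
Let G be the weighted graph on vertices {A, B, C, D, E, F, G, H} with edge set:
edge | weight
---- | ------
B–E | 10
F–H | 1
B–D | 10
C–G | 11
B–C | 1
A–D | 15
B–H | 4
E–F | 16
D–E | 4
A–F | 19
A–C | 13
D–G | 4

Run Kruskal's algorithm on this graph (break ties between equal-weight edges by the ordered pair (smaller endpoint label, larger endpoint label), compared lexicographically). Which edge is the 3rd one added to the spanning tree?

B-H

Kruskal: consider edges lightest-first.
B–C (1): add — endpoints in different components.
F–H (1): add — endpoints in different components.
B–H (4): add — endpoints in different components.
D–E (4): add — endpoints in different components.
D–G (4): add — endpoints in different components.
B–D (10): add — endpoints in different components.
B–E (10): skip — B and E already connected.
C–G (11): skip — C and G already connected.
A–C (13): add — endpoints in different components.
The 3rd edge added is B–H.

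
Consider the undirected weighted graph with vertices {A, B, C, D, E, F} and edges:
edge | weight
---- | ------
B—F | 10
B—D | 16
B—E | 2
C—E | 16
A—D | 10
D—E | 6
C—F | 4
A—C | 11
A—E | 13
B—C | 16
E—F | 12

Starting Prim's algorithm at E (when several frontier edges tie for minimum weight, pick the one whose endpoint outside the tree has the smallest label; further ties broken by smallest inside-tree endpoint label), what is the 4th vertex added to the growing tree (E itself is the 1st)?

A

Grow the tree from E using Prim:
Step 1: cheapest edge leaving the tree is B—E (2); add B.
Step 2: cheapest edge leaving the tree is D—E (6); add D.
Step 3: cheapest edge leaving the tree is A—D (10); add A.
Step 4: cheapest edge leaving the tree is B—F (10); add F.
Step 5: cheapest edge leaving the tree is C—F (4); add C.
Vertex order: E, B, D, A, F, C. The 4th vertex is A.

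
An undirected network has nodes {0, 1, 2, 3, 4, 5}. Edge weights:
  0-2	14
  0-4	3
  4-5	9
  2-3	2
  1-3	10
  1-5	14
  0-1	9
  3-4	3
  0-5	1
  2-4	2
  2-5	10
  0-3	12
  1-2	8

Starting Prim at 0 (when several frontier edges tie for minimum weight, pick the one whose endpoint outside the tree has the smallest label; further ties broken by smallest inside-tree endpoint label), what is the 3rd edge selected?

Prim, starting at 0.
Step 1: cheapest edge leaving the tree is 0-5 (1); add 5.
Step 2: cheapest edge leaving the tree is 0-4 (3); add 4.
Step 3: cheapest edge leaving the tree is 2-4 (2); add 2.
Step 4: cheapest edge leaving the tree is 2-3 (2); add 3.
Step 5: cheapest edge leaving the tree is 1-2 (8); add 1.
The 3rd edge added is 2-4.

2-4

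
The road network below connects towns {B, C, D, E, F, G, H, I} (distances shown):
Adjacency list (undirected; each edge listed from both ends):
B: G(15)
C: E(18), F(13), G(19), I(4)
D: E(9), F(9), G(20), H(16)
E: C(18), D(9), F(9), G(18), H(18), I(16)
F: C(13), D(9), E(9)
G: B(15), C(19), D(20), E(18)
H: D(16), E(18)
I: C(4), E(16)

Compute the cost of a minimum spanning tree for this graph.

84

Prim's algorithm from E:
Step 1: cheapest edge leaving the tree is D—E (9); add D.
Step 2: cheapest edge leaving the tree is D—F (9); add F.
Step 3: cheapest edge leaving the tree is C—F (13); add C.
Step 4: cheapest edge leaving the tree is C—I (4); add I.
Step 5: cheapest edge leaving the tree is D—H (16); add H.
Step 6: cheapest edge leaving the tree is E—G (18); add G.
Step 7: cheapest edge leaving the tree is B—G (15); add B.
MST edges: D—E, D—F, C—F, C—I, D—H, E—G, B—G; total weight 9+9+13+4+16+18+15 = 84.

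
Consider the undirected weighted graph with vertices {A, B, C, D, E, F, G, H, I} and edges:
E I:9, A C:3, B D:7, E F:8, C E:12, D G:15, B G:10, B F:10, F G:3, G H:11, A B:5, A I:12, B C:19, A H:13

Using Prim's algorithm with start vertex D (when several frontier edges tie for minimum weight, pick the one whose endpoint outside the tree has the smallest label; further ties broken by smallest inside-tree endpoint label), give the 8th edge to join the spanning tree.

G-H

Prim's algorithm from D:
Step 1: cheapest edge leaving the tree is B D (7); add B.
Step 2: cheapest edge leaving the tree is A B (5); add A.
Step 3: cheapest edge leaving the tree is A C (3); add C.
Step 4: cheapest edge leaving the tree is B F (10); add F.
Step 5: cheapest edge leaving the tree is F G (3); add G.
Step 6: cheapest edge leaving the tree is E F (8); add E.
Step 7: cheapest edge leaving the tree is E I (9); add I.
Step 8: cheapest edge leaving the tree is G H (11); add H.
The 8th edge added is G H.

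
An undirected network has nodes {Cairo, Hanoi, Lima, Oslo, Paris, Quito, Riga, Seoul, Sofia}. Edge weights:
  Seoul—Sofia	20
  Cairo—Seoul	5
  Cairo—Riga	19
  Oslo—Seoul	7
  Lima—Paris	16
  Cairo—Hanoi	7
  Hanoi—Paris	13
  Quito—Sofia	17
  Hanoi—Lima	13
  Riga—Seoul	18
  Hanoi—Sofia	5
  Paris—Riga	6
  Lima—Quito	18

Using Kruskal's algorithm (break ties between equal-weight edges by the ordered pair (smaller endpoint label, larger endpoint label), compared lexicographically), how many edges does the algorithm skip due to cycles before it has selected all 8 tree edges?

1

Sort edges by weight, then run Kruskal:
Cairo—Seoul (5): add — endpoints in different components.
Hanoi—Sofia (5): add — endpoints in different components.
Paris—Riga (6): add — endpoints in different components.
Cairo—Hanoi (7): add — endpoints in different components.
Oslo—Seoul (7): add — endpoints in different components.
Hanoi—Lima (13): add — endpoints in different components.
Hanoi—Paris (13): add — endpoints in different components.
Lima—Paris (16): skip — Paris and Lima already connected.
Quito—Sofia (17): add — endpoints in different components.
Edges rejected before the tree was complete: 1.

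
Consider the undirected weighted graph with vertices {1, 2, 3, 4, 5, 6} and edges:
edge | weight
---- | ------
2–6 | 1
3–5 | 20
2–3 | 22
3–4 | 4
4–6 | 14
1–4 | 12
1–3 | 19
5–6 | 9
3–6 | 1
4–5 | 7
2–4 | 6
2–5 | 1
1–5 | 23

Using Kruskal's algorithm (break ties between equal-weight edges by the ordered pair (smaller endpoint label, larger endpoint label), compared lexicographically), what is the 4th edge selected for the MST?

Sort edges by weight, then run Kruskal:
2–5 (1): add — endpoints in different components.
2–6 (1): add — endpoints in different components.
3–6 (1): add — endpoints in different components.
3–4 (4): add — endpoints in different components.
2–4 (6): skip — 2 and 4 already connected.
4–5 (7): skip — 4 and 5 already connected.
5–6 (9): skip — 5 and 6 already connected.
1–4 (12): add — endpoints in different components.
The 4th edge added is 3–4.

3-4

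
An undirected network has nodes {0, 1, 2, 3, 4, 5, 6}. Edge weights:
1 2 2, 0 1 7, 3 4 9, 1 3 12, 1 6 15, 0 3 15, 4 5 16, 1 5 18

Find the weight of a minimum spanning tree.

Kruskal: consider edges lightest-first.
1 2 (2): add. Components now {0} {1,2} {3} {4} {5} {6}
0 1 (7): add. Components now {0,1,2} {3} {4} {5} {6}
3 4 (9): add. Components now {0,1,2} {3,4} {5} {6}
1 3 (12): add. Components now {0,1,2,3,4} {5} {6}
0 3 (15): skip — 0 and 3 already connected.
1 6 (15): add. Components now {0,1,2,3,4,6} {5}
4 5 (16): add. Components now {0,1,2,3,4,5,6}
MST edges: 1 2, 0 1, 3 4, 1 3, 1 6, 4 5; total weight 2+7+9+12+15+16 = 61.

61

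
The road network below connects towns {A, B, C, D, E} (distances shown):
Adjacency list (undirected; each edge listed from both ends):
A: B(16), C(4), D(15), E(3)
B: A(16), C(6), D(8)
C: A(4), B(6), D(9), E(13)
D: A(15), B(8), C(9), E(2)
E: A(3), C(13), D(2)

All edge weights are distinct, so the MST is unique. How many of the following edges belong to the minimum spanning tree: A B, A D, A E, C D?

Kruskal's algorithm — process edges by increasing weight (ties by edge label):
D E (2): add. Components now {A} {B} {C} {D,E}
A E (3): add. Components now {A,D,E} {B} {C}
A C (4): add. Components now {A,C,D,E} {B}
B C (6): add. Components now {A,B,C,D,E}
MST edge set: {D E, A E, A C, B C}.
Of the listed edges, {A E} are in the MST → 1.

1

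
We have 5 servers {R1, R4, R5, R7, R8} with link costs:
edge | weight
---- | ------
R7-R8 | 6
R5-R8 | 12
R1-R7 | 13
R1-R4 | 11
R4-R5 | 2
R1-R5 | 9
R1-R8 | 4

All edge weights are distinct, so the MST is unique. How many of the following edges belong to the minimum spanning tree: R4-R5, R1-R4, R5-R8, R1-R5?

2

Kruskal: consider edges lightest-first.
R4-R5 (2): add. Components now {R7} {R4,R5} {R1} {R8}
R1-R8 (4): add. Components now {R7} {R4,R5} {R1,R8}
R7-R8 (6): add. Components now {R1,R7,R8} {R4,R5}
R1-R5 (9): add. Components now {R1,R4,R5,R7,R8}
MST edge set: {R4-R5, R1-R8, R7-R8, R1-R5}.
Of the listed edges, {R4-R5, R1-R5} are in the MST → 2.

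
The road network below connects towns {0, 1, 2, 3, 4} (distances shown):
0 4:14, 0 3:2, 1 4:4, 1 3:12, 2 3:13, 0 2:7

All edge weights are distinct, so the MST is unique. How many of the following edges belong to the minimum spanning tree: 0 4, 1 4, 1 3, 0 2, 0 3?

Sort edges by weight, then run Kruskal:
0 3 (2): add. Components now {0,3} {1} {2} {4}
1 4 (4): add. Components now {0,3} {1,4} {2}
0 2 (7): add. Components now {0,2,3} {1,4}
1 3 (12): add. Components now {0,1,2,3,4}
MST edge set: {0 3, 1 4, 0 2, 1 3}.
Of the listed edges, {1 4, 1 3, 0 2, 0 3} are in the MST → 4.

4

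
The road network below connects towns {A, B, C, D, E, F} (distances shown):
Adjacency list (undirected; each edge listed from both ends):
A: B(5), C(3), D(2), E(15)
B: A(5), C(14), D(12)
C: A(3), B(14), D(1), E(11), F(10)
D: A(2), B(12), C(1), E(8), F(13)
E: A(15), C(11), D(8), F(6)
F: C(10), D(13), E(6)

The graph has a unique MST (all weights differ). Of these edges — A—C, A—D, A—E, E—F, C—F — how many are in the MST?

Kruskal's algorithm — process edges by increasing weight (ties by edge label):
C—D (1): add. Components now {A} {B} {C,D} {E} {F}
A—D (2): add. Components now {A,C,D} {B} {E} {F}
A—C (3): skip — A and C already connected.
A—B (5): add. Components now {A,B,C,D} {E} {F}
E—F (6): add. Components now {A,B,C,D} {E,F}
D—E (8): add. Components now {A,B,C,D,E,F}
MST edge set: {C—D, A—D, A—B, E—F, D—E}.
Of the listed edges, {A—D, E—F} are in the MST → 2.

2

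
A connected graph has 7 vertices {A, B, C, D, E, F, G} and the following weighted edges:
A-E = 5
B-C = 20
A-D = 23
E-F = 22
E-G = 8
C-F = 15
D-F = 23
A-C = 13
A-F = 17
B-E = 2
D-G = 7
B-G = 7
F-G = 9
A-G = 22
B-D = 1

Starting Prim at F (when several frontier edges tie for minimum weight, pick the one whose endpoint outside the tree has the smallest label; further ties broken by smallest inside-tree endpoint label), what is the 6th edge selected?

Prim's algorithm from F:
Step 1: cheapest edge leaving the tree is F-G (9); add G.
Step 2: cheapest edge leaving the tree is B-G (7); add B.
Step 3: cheapest edge leaving the tree is B-D (1); add D.
Step 4: cheapest edge leaving the tree is B-E (2); add E.
Step 5: cheapest edge leaving the tree is A-E (5); add A.
Step 6: cheapest edge leaving the tree is A-C (13); add C.
The 6th edge added is A-C.

A-C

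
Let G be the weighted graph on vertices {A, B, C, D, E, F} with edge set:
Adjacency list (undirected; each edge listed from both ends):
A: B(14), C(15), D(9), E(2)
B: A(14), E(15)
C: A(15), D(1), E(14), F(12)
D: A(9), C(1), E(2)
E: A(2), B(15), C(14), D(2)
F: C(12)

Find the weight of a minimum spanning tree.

31

Kruskal: consider edges lightest-first.
C—D (1): add. Components now {A} {B} {C,D} {E} {F}
A—E (2): add. Components now {A,E} {B} {C,D} {F}
D—E (2): add. Components now {A,C,D,E} {B} {F}
A—D (9): skip — A and D already connected.
C—F (12): add. Components now {A,C,D,E,F} {B}
A—B (14): add. Components now {A,B,C,D,E,F}
MST edges: C—D, A—E, D—E, C—F, A—B; total weight 1+2+2+12+14 = 31.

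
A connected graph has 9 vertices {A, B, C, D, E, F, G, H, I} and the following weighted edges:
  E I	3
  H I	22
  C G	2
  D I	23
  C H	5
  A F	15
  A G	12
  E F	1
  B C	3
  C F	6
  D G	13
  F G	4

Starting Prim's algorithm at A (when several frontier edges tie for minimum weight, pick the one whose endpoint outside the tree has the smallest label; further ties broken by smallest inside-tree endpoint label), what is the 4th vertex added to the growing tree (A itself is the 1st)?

B

Prim, starting at A.
Step 1: cheapest edge leaving the tree is A G (12); add G.
Step 2: cheapest edge leaving the tree is C G (2); add C.
Step 3: cheapest edge leaving the tree is B C (3); add B.
Step 4: cheapest edge leaving the tree is F G (4); add F.
Step 5: cheapest edge leaving the tree is E F (1); add E.
Step 6: cheapest edge leaving the tree is E I (3); add I.
Step 7: cheapest edge leaving the tree is C H (5); add H.
Step 8: cheapest edge leaving the tree is D G (13); add D.
Vertex order: A, G, C, B, F, E, I, H, D. The 4th vertex is B.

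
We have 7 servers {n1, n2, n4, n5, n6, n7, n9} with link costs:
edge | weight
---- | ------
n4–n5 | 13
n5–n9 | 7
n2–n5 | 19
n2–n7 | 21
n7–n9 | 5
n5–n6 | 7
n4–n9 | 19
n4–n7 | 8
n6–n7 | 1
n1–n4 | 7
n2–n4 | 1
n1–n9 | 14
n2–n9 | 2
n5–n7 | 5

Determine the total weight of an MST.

21

Kruskal's algorithm — process edges by increasing weight (ties by edge label):
n2–n4 (1): add — endpoints in different components.
n6–n7 (1): add — endpoints in different components.
n2–n9 (2): add — endpoints in different components.
n5–n7 (5): add — endpoints in different components.
n7–n9 (5): add — endpoints in different components.
n1–n4 (7): add — endpoints in different components.
MST edges: n2–n4, n6–n7, n2–n9, n5–n7, n7–n9, n1–n4; total weight 1+1+2+5+5+7 = 21.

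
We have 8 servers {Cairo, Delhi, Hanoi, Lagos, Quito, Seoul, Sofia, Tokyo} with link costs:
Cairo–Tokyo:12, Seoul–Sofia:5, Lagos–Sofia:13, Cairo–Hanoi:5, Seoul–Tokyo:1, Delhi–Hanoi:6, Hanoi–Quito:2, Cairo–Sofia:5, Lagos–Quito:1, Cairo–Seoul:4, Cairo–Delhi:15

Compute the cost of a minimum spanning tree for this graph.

24

Kruskal's algorithm — process edges by increasing weight (ties by edge label):
Lagos–Quito (1): add — endpoints in different components.
Seoul–Tokyo (1): add — endpoints in different components.
Hanoi–Quito (2): add — endpoints in different components.
Cairo–Seoul (4): add — endpoints in different components.
Cairo–Hanoi (5): add — endpoints in different components.
Cairo–Sofia (5): add — endpoints in different components.
Seoul–Sofia (5): skip — Seoul and Sofia already connected.
Delhi–Hanoi (6): add — endpoints in different components.
MST edges: Lagos–Quito, Seoul–Tokyo, Hanoi–Quito, Cairo–Seoul, Cairo–Hanoi, Cairo–Sofia, Delhi–Hanoi; total weight 1+1+2+4+5+5+6 = 24.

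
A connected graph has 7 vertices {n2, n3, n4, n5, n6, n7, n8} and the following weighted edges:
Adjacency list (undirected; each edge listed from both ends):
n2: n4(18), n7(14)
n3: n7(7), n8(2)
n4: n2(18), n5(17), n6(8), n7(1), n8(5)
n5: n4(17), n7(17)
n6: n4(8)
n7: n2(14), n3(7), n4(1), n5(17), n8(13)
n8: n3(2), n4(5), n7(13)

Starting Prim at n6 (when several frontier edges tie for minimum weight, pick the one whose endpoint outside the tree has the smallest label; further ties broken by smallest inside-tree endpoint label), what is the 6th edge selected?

Prim, starting at n6.
Step 1: frontier [n4 n6 8] → take n4 n6 (8); add n4.
Step 2: frontier [n4 n7 1, n4 n8 5, n4 n5 17, n2 n4 18] → take n4 n7 (1); add n7.
Step 3: frontier [n4 n8 5, n4 n5 17, n2 n4 18, n3 n7 7, n7 n8 13, n2 n7 14, n5 n7 17] → take n4 n8 (5); add n8.
Step 4: frontier [n4 n5 17, n2 n4 18, n3 n7 7, n2 n7 14, n5 n7 17, n3 n8 2] → take n3 n8 (2); add n3.
Step 5: frontier [n4 n5 17, n2 n4 18, n2 n7 14, n5 n7 17] → take n2 n7 (14); add n2.
Step 6: frontier [n4 n5 17, n5 n7 17] → take n4 n5 (17); add n5.
The 6th edge added is n4 n5.

n4-n5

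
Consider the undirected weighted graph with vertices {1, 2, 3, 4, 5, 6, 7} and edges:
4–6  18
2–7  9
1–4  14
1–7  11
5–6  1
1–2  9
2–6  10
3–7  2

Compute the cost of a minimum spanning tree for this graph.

45

Kruskal: consider edges lightest-first.
5–6 (1): add. Components now {1} {2} {3} {4} {5,6} {7}
3–7 (2): add. Components now {1} {2} {3,7} {4} {5,6}
1–2 (9): add. Components now {1,2} {3,7} {4} {5,6}
2–7 (9): add. Components now {1,2,3,7} {4} {5,6}
2–6 (10): add. Components now {1,2,3,5,6,7} {4}
1–7 (11): skip — 1 and 7 already connected.
1–4 (14): add. Components now {1,2,3,4,5,6,7}
MST edges: 5–6, 3–7, 1–2, 2–7, 2–6, 1–4; total weight 1+2+9+9+10+14 = 45.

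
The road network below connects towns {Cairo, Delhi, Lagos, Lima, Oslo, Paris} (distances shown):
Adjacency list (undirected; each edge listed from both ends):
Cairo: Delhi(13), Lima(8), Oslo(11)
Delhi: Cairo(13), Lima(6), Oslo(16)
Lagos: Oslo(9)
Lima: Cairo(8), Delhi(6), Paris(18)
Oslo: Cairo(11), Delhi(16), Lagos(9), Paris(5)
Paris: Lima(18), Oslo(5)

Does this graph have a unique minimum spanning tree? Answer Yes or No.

Yes

Kruskal's algorithm — process edges by increasing weight (ties by edge label):
Oslo-Paris (5): add. Components now {Lagos} {Lima} {Oslo,Paris} {Cairo} {Delhi}
Delhi-Lima (6): add. Components now {Lagos} {Delhi,Lima} {Oslo,Paris} {Cairo}
Cairo-Lima (8): add. Components now {Lagos} {Cairo,Delhi,Lima} {Oslo,Paris}
Lagos-Oslo (9): add. Components now {Lagos,Oslo,Paris} {Cairo,Delhi,Lima}
Cairo-Oslo (11): add. Components now {Cairo,Delhi,Lagos,Lima,Oslo,Paris}
Every non-tree edge has weight strictly greater than the heaviest edge on the tree path between its endpoints, so the MST is unique.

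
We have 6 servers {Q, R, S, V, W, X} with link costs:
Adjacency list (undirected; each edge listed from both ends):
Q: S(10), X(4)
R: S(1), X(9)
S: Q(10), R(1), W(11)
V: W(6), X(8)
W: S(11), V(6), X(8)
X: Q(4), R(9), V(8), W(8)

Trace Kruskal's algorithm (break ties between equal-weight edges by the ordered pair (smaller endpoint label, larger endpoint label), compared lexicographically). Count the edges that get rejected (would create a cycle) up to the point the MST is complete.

1

Kruskal's algorithm — process edges by increasing weight (ties by edge label):
R-S (1): add. Components now {X} {W} {Q} {R,S} {V}
Q-X (4): add. Components now {Q,X} {W} {R,S} {V}
V-W (6): add. Components now {Q,X} {V,W} {R,S}
V-X (8): add. Components now {Q,V,W,X} {R,S}
W-X (8): skip — X and W already connected.
R-X (9): add. Components now {Q,R,S,V,W,X}
Edges rejected before the tree was complete: 1.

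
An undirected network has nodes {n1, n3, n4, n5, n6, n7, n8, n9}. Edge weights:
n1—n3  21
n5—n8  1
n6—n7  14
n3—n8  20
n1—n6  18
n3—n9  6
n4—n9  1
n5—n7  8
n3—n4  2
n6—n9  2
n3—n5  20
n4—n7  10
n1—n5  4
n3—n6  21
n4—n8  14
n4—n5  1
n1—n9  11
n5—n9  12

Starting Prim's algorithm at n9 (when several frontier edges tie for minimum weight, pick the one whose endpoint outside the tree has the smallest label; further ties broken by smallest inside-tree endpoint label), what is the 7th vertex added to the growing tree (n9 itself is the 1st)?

Grow the tree from n9 using Prim:
Step 1: cheapest edge leaving the tree is n4—n9 (1); add n4.
Step 2: cheapest edge leaving the tree is n4—n5 (1); add n5.
Step 3: cheapest edge leaving the tree is n5—n8 (1); add n8.
Step 4: cheapest edge leaving the tree is n3—n4 (2); add n3.
Step 5: cheapest edge leaving the tree is n6—n9 (2); add n6.
Step 6: cheapest edge leaving the tree is n1—n5 (4); add n1.
Step 7: cheapest edge leaving the tree is n5—n7 (8); add n7.
Vertex order: n9, n4, n5, n8, n3, n6, n1, n7. The 7th vertex is n1.

n1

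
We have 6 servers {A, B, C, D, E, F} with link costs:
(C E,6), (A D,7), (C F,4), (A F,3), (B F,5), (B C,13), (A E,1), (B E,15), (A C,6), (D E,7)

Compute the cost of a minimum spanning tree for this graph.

20

Kruskal: consider edges lightest-first.
A E (1): add. Components now {A,E} {B} {C} {D} {F}
A F (3): add. Components now {A,E,F} {B} {C} {D}
C F (4): add. Components now {A,C,E,F} {B} {D}
B F (5): add. Components now {A,B,C,E,F} {D}
A C (6): skip — A and C already connected.
C E (6): skip — C and E already connected.
A D (7): add. Components now {A,B,C,D,E,F}
MST edges: A E, A F, C F, B F, A D; total weight 1+3+4+5+7 = 20.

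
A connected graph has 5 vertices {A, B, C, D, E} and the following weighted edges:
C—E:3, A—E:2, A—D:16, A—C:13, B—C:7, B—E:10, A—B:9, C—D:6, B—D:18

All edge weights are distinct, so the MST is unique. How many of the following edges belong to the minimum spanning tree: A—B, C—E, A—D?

1

Kruskal: consider edges lightest-first.
A—E (2): add. Components now {A,E} {B} {C} {D}
C—E (3): add. Components now {A,C,E} {B} {D}
C—D (6): add. Components now {A,C,D,E} {B}
B—C (7): add. Components now {A,B,C,D,E}
MST edge set: {A—E, C—E, C—D, B—C}.
Of the listed edges, {C—E} are in the MST → 1.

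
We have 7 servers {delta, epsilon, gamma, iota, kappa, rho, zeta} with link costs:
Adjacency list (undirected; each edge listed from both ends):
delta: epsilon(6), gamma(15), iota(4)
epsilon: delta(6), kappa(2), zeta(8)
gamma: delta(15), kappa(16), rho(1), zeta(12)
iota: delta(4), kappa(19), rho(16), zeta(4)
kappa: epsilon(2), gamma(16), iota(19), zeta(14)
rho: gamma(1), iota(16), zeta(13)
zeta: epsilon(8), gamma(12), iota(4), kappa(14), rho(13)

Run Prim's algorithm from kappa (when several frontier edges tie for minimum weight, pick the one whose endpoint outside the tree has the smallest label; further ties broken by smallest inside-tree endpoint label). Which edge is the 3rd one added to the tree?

delta-iota

Prim's algorithm from kappa:
Step 1: cheapest edge leaving the tree is epsilon-kappa (2); add epsilon.
Step 2: cheapest edge leaving the tree is delta-epsilon (6); add delta.
Step 3: cheapest edge leaving the tree is delta-iota (4); add iota.
Step 4: cheapest edge leaving the tree is iota-zeta (4); add zeta.
Step 5: cheapest edge leaving the tree is gamma-zeta (12); add gamma.
Step 6: cheapest edge leaving the tree is gamma-rho (1); add rho.
The 3rd edge added is delta-iota.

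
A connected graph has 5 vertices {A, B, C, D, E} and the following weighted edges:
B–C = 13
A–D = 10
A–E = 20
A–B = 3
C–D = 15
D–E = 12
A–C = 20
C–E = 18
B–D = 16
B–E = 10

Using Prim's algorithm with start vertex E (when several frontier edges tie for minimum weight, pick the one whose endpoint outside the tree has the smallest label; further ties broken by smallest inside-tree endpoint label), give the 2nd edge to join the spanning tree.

Grow the tree from E using Prim:
Step 1: frontier [B–E 10, D–E 12, C–E 18, A–E 20] → take B–E (10); add B.
Step 2: frontier [A–B 3, B–C 13, B–D 16, D–E 12, C–E 18, A–E 20] → take A–B (3); add A.
Step 3: frontier [A–D 10, A–C 20, B–C 13, B–D 16, D–E 12, C–E 18] → take A–D (10); add D.
Step 4: frontier [A–C 20, B–C 13, C–D 15, C–E 18] → take B–C (13); add C.
The 2nd edge added is A–B.

A-B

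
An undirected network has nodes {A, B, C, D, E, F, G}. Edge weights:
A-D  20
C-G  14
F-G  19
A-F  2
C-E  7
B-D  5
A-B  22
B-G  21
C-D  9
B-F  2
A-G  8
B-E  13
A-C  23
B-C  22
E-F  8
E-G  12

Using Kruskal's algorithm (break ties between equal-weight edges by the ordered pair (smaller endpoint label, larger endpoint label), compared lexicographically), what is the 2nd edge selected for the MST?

B-F

Kruskal's algorithm — process edges by increasing weight (ties by edge label):
A-F (2): add — endpoints in different components.
B-F (2): add — endpoints in different components.
B-D (5): add — endpoints in different components.
C-E (7): add — endpoints in different components.
A-G (8): add — endpoints in different components.
E-F (8): add — endpoints in different components.
The 2nd edge added is B-F.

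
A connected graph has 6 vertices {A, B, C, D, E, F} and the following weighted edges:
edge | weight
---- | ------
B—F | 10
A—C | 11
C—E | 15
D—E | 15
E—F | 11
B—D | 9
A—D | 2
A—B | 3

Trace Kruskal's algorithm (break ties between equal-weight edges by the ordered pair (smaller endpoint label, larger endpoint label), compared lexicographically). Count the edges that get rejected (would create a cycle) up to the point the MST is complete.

Kruskal's algorithm — process edges by increasing weight (ties by edge label):
A—D (2): add. Components now {A,D} {B} {C} {E} {F}
A—B (3): add. Components now {A,B,D} {C} {E} {F}
B—D (9): skip — B and D already connected.
B—F (10): add. Components now {A,B,D,F} {C} {E}
A—C (11): add. Components now {A,B,C,D,F} {E}
E—F (11): add. Components now {A,B,C,D,E,F}
Edges rejected before the tree was complete: 1.

1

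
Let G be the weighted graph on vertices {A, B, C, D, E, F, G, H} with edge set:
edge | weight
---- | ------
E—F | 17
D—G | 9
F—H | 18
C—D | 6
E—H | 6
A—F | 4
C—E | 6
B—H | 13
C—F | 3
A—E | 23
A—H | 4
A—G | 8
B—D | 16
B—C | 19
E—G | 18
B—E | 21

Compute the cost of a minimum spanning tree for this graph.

Grow the tree from E using Prim:
Step 1: cheapest edge leaving the tree is C—E (6); add C.
Step 2: cheapest edge leaving the tree is C—F (3); add F.
Step 3: cheapest edge leaving the tree is A—F (4); add A.
Step 4: cheapest edge leaving the tree is A—H (4); add H.
Step 5: cheapest edge leaving the tree is C—D (6); add D.
Step 6: cheapest edge leaving the tree is A—G (8); add G.
Step 7: cheapest edge leaving the tree is B—H (13); add B.
MST edges: C—E, C—F, A—F, A—H, C—D, A—G, B—H; total weight 6+3+4+4+6+8+13 = 44.

44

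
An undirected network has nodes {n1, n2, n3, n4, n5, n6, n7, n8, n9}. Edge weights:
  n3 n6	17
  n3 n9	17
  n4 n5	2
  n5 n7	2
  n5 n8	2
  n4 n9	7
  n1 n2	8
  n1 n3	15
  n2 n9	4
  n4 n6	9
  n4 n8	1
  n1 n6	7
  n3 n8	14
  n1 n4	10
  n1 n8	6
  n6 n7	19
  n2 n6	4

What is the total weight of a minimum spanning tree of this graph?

40

Grow the tree from n9 using Prim:
Step 1: cheapest edge leaving the tree is n2 n9 (4); add n2.
Step 2: cheapest edge leaving the tree is n2 n6 (4); add n6.
Step 3: cheapest edge leaving the tree is n1 n6 (7); add n1.
Step 4: cheapest edge leaving the tree is n1 n8 (6); add n8.
Step 5: cheapest edge leaving the tree is n4 n8 (1); add n4.
Step 6: cheapest edge leaving the tree is n4 n5 (2); add n5.
Step 7: cheapest edge leaving the tree is n5 n7 (2); add n7.
Step 8: cheapest edge leaving the tree is n3 n8 (14); add n3.
MST edges: n2 n9, n2 n6, n1 n6, n1 n8, n4 n8, n4 n5, n5 n7, n3 n8; total weight 4+4+7+6+1+2+2+14 = 40.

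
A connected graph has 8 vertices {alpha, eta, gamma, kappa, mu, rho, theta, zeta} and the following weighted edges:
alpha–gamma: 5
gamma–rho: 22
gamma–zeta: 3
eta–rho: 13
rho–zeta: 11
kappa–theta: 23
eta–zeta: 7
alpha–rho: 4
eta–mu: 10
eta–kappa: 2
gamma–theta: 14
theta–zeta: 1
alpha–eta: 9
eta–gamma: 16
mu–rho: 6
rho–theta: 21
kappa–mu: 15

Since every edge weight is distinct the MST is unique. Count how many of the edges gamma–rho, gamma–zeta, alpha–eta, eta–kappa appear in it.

Kruskal's algorithm — process edges by increasing weight (ties by edge label):
theta–zeta (1): add — endpoints in different components.
eta–kappa (2): add — endpoints in different components.
gamma–zeta (3): add — endpoints in different components.
alpha–rho (4): add — endpoints in different components.
alpha–gamma (5): add — endpoints in different components.
mu–rho (6): add — endpoints in different components.
eta–zeta (7): add — endpoints in different components.
MST edge set: {theta–zeta, eta–kappa, gamma–zeta, alpha–rho, alpha–gamma, mu–rho, eta–zeta}.
Of the listed edges, {gamma–zeta, eta–kappa} are in the MST → 2.

2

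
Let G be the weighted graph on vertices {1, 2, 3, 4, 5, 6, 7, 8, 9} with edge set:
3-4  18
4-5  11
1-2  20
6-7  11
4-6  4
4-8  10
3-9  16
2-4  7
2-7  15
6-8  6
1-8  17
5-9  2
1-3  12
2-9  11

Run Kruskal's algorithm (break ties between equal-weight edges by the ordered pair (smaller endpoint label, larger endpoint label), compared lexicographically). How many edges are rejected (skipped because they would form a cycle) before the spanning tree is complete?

Kruskal's algorithm — process edges by increasing weight (ties by edge label):
5-9 (2): add — endpoints in different components.
4-6 (4): add — endpoints in different components.
6-8 (6): add — endpoints in different components.
2-4 (7): add — endpoints in different components.
4-8 (10): skip — 4 and 8 already connected.
2-9 (11): add — endpoints in different components.
4-5 (11): skip — 4 and 5 already connected.
6-7 (11): add — endpoints in different components.
1-3 (12): add — endpoints in different components.
2-7 (15): skip — 2 and 7 already connected.
3-9 (16): add — endpoints in different components.
Edges rejected before the tree was complete: 3.

3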